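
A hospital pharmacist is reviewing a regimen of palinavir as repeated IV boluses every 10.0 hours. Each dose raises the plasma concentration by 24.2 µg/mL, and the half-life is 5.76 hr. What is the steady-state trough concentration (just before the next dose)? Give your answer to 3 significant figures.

k = ln 2 / 5.76 = 0.1203 hr⁻¹
Fraction remaining after one interval: e^(−kτ) = e^(−0.1203 × 10.0) = 0.3002
R = 1 / (1 − 0.3002) = 1.429
Css,max = 24.2 × 1.429 = 34.58 µg/mL
Css,min = Css,max × e^(−kτ) = 34.58 × 0.3002 ≈ 10.4 µg/mL

10.4 µg/mL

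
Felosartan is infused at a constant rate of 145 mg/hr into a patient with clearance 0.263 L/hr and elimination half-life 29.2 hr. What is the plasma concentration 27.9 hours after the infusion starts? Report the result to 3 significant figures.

267 mg/L

Css = rate / CL = 145 / 0.263 = 551.3 mg/L
k = ln 2 / 29.2 = 0.02374 hr⁻¹
C(t) = Css (1 − e^(−kt)) = 551.3 × (1 − e^(−0.6623)) = 551.3 × 0.4843 ≈ 267 mg/L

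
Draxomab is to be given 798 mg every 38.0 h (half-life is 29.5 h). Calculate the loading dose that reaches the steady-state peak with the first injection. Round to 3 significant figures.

k = ln 2 / 29.5 = 0.02350 h⁻¹
Accumulation ratio R = 1 / (1 − e^(−kτ)) = 1 / (1 − e^(−0.02350×38.0)) = 1 / (1 − 0.4095) = 1.693
Loading dose = maintenance dose × R = 798 × 1.693 ≈ 1350 mg

1350 mg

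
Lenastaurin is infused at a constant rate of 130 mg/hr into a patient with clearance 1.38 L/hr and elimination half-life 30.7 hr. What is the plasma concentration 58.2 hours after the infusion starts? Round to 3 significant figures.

Css = rate / CL = 130 / 1.38 = 94.20 mg/L
k = ln 2 / 30.7 = 0.02258 hr⁻¹
C(t) = Css (1 − e^(−kt)) = 94.20 × (1 − e^(−1.314)) = 94.20 × 0.7313 ≈ 68.9 mg/L

68.9 mg/L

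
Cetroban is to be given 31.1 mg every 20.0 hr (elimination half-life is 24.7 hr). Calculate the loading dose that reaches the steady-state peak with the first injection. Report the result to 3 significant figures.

k = ln 2 / 24.7 = 0.02806 hr⁻¹
Accumulation ratio R = 1 / (1 − e^(−kτ)) = 1 / (1 − e^(−0.02806×20.0)) = 1 / (1 − 0.5705) = 2.328
Loading dose = maintenance dose × R = 31.1 × 2.328 ≈ 72.4 mg

72.4 mg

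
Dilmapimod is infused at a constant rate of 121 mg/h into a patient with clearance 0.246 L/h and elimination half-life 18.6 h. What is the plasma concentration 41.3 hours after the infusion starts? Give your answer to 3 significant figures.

Css = rate / CL = 121 / 0.246 = 491.9 µg/mL
k = ln 2 / 18.6 = 0.03727 h⁻¹
C(t) = Css (1 − e^(−kt)) = 491.9 × (1 − e^(−1.539)) = 491.9 × 0.7854 ≈ 386 µg/mL

386 µg/mL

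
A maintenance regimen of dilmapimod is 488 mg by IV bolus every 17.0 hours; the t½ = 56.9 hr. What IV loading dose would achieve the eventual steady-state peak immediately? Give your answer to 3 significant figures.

k = ln 2 / 56.9 = 0.01218 hr⁻¹
Accumulation ratio R = 1 / (1 − e^(−kτ)) = 1 / (1 − e^(−0.01218×17.0)) = 1 / (1 − 0.8129) = 5.346
Loading dose = maintenance dose × R = 488 × 5.346 ≈ 2610 mg

2610 mg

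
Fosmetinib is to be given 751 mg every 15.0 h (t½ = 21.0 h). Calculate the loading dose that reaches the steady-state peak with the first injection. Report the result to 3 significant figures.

1920 mg

k = ln 2 / 21.0 = 0.03301 h⁻¹
Accumulation ratio R = 1 / (1 − e^(−kτ)) = 1 / (1 − e^(−0.03301×15.0)) = 1 / (1 − 0.6095) = 2.561
Loading dose = maintenance dose × R = 751 × 2.561 ≈ 1920 mg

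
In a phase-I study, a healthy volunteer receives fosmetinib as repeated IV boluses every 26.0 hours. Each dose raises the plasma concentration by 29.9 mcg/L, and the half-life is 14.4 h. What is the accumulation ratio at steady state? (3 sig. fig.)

k = ln 2 / 14.4 = 0.04814 h⁻¹
Fraction remaining after one interval: e^(−kτ) = e^(−0.04814 × 26.0) = 0.2861
R = 1 / (1 − 0.2861) = 1 / 0.7139 ≈ 1.40

1.40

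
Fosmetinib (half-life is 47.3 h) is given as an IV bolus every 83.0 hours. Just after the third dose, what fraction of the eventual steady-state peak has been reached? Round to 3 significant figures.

0.974

k = ln 2 / 47.3 = 0.01465 h⁻¹
f_n = 1 − e^(−nkτ) = 1 − e^(−3 × 0.01465 × 83.0) = 1 − e^(−3.649) = 1 − 0.02602 ≈ 0.974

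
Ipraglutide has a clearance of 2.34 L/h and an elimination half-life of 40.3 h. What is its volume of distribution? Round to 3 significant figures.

k = ln 2 / t½ = ln 2 / 40.3 = 0.01720 h⁻¹
V = CL / k = 2.34 / 0.01720 ≈ 136 L

136 L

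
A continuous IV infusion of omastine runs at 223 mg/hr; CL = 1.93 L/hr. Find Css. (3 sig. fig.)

Css = infusion rate / CL = 223 / 1.93 ≈ 116 mg/L

116 mg/L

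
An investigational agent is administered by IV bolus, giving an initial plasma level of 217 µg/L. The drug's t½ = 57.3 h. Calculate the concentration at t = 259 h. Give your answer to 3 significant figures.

9.46 µg/L

k = ln 2 / 57.3 = 0.01210 h⁻¹
C(t) = C₀ e^(−kt) = 217 × e^(−0.01210 × 259) = 217 × e^(−3.133) = 217 × 0.04358 ≈ 9.46 µg/L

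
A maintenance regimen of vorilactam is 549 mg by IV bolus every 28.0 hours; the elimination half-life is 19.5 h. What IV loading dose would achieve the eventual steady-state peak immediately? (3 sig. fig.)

871 mg

k = ln 2 / 19.5 = 0.03555 h⁻¹
Accumulation ratio R = 1 / (1 − e^(−kτ)) = 1 / (1 − e^(−0.03555×28.0)) = 1 / (1 − 0.3696) = 1.586
Loading dose = maintenance dose × R = 549 × 1.586 ≈ 871 mg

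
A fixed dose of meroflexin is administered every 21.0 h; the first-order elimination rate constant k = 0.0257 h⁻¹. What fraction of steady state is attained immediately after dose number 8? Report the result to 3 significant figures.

0.987

f_n = 1 − e^(−nkτ) = 1 − e^(−8 × 0.02570 × 21.0) = 1 − e^(−4.318) = 1 − 0.01333 ≈ 0.987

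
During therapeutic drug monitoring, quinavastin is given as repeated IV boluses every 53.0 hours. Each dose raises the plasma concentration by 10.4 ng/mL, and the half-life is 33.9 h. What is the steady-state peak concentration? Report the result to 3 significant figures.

15.7 ng/mL

k = ln 2 / 33.9 = 0.02045 h⁻¹
Fraction remaining after one interval: e^(−kτ) = e^(−0.02045 × 53.0) = 0.3383
R = 1 / (1 − 0.3383) = 1.511
Css,max = 10.4 × 1.511 ≈ 15.7 ng/mL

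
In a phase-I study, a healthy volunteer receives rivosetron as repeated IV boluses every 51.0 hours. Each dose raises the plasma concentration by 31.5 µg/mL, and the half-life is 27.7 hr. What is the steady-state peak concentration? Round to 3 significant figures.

43.7 µg/mL

k = ln 2 / 27.7 = 0.02502 hr⁻¹
Fraction remaining after one interval: e^(−kτ) = e^(−0.02502 × 51.0) = 0.2791
R = 1 / (1 − 0.2791) = 1.387
Css,max = 31.5 × 1.387 ≈ 43.7 µg/mL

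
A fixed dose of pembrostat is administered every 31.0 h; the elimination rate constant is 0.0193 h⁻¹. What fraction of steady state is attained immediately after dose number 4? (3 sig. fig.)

f_n = 1 − e^(−nkτ) = 1 − e^(−4 × 0.01930 × 31.0) = 1 − e^(−2.393) = 1 − 0.09134 ≈ 0.909

0.909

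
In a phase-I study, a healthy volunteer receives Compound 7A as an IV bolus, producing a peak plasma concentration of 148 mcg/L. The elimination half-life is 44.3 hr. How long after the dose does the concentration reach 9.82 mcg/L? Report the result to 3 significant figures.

k = ln 2 / 44.3 = 0.01565 hr⁻¹
C(t) = C₀ e^(−kt)  ⇒  t = ln(C₀/C) / k
t = ln(148/9.82) / 0.01565 = 2.713 / 0.01565 ≈ 173 hours

173 hours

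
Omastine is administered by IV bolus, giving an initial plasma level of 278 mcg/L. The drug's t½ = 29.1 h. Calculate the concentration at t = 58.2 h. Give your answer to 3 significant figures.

k = ln 2 / 29.1 = 0.02382 h⁻¹
58.2 h is 2.000 half-lives, so C = 278 × (1/2)^2.000 = 278 × 0.2500 ≈ 69.5 mcg/L

69.5 mcg/L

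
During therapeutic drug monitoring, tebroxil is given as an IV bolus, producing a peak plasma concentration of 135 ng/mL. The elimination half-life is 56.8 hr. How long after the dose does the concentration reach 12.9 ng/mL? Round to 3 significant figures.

192 hours

k = ln 2 / 56.8 = 0.01220 hr⁻¹
C(t) = C₀ e^(−kt)  ⇒  t = ln(C₀/C) / k
t = ln(135/12.9) / 0.01220 = 2.348 / 0.01220 ≈ 192 hours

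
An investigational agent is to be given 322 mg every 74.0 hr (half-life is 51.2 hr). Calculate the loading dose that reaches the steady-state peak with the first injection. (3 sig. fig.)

k = ln 2 / 51.2 = 0.01354 hr⁻¹
Accumulation ratio R = 1 / (1 − e^(−kτ)) = 1 / (1 − e^(−0.01354×74.0)) = 1 / (1 − 0.3672) = 1.580
Loading dose = maintenance dose × R = 322 × 1.580 ≈ 509 mg

509 mg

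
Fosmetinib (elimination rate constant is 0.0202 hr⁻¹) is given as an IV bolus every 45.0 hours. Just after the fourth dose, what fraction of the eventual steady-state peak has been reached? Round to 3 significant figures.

f_n = 1 − e^(−nkτ) = 1 − e^(−4 × 0.02020 × 45.0) = 1 − e^(−3.636) = 1 − 0.02636 ≈ 0.974

0.974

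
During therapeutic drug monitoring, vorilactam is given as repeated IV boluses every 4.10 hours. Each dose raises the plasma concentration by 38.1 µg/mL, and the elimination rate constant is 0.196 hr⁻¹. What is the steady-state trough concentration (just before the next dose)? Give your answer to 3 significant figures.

30.9 µg/mL

Fraction remaining after one interval: e^(−kτ) = e^(−0.1960 × 4.10) = 0.4477
R = 1 / (1 − 0.4477) = 1.811
Css,max = 38.1 × 1.811 = 68.99 µg/mL
Css,min = Css,max × e^(−kτ) = 68.99 × 0.4477 ≈ 30.9 µg/mL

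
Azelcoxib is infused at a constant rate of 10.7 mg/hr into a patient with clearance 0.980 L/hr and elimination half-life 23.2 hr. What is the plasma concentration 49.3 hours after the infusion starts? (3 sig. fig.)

Css = rate / CL = 10.7 / 0.980 = 10.92 mg/L
k = ln 2 / 23.2 = 0.02988 hr⁻¹
C(t) = Css (1 − e^(−kt)) = 10.92 × (1 − e^(−1.473)) = 10.92 × 0.7707 ≈ 8.42 mg/L

8.42 mg/L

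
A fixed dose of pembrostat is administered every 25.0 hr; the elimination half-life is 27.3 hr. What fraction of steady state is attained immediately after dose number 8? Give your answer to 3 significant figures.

k = ln 2 / 27.3 = 0.02539 hr⁻¹
f_n = 1 − e^(−nkτ) = 1 − e^(−8 × 0.02539 × 25.0) = 1 − e^(−5.078) = 1 − 0.006232 ≈ 0.994

0.994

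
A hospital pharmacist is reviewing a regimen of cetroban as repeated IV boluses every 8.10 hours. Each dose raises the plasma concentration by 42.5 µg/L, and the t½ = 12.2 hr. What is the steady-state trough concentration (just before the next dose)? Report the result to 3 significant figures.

72.7 µg/L

k = ln 2 / 12.2 = 0.05682 hr⁻¹
Fraction remaining after one interval: e^(−kτ) = e^(−0.05682 × 8.10) = 0.6312
R = 1 / (1 − 0.6312) = 2.711
Css,max = 42.5 × 2.711 = 115.2 µg/L
Css,min = Css,max × e^(−kτ) = 115.2 × 0.6312 ≈ 72.7 µg/L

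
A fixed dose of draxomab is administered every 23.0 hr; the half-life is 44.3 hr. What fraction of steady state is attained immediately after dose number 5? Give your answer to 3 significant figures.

k = ln 2 / 44.3 = 0.01565 hr⁻¹
f_n = 1 − e^(−nkτ) = 1 − e^(−5 × 0.01565 × 23.0) = 1 − e^(−1.799) = 1 − 0.1654 ≈ 0.835

0.835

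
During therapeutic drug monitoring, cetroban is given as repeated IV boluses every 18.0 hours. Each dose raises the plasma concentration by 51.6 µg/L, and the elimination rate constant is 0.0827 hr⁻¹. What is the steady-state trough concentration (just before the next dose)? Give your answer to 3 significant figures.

15.0 µg/L

Fraction remaining after one interval: e^(−kτ) = e^(−0.08270 × 18.0) = 0.2257
R = 1 / (1 − 0.2257) = 1.291
Css,max = 51.6 × 1.291 = 66.64 µg/L
Css,min = Css,max × e^(−kτ) = 66.64 × 0.2257 ≈ 15.0 µg/L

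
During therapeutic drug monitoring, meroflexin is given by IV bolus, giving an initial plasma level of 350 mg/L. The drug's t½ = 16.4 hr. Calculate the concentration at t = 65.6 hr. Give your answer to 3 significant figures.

k = ln 2 / 16.4 = 0.04227 hr⁻¹
C(t) = C₀ e^(−kt) = 350 × e^(−0.04227 × 65.6) = 350 × e^(−2.773) = 350 × 0.06250 ≈ 21.9 mg/L

21.9 mg/L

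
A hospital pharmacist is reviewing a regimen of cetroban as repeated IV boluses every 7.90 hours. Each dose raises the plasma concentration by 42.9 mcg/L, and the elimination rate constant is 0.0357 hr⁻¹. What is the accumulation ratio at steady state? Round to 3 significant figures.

4.07

Fraction remaining after one interval: e^(−kτ) = e^(−0.03570 × 7.90) = 0.7543
R = 1 / (1 − 0.7543) = 1 / 0.2457 ≈ 4.07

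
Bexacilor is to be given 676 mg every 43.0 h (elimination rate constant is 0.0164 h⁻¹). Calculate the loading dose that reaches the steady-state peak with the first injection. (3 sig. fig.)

Accumulation ratio R = 1 / (1 − e^(−kτ)) = 1 / (1 − e^(−0.01640×43.0)) = 1 / (1 − 0.4940) = 1.976
Loading dose = maintenance dose × R = 676 × 1.976 ≈ 1340 mg

1340 mg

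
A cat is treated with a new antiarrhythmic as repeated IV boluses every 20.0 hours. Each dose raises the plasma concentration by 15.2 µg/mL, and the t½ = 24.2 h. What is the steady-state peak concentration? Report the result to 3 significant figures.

34.9 µg/mL

k = ln 2 / 24.2 = 0.02864 h⁻¹
Fraction remaining after one interval: e^(−kτ) = e^(−0.02864 × 20.0) = 0.5639
R = 1 / (1 − 0.5639) = 2.293
Css,max = 15.2 × 2.293 ≈ 34.9 µg/mL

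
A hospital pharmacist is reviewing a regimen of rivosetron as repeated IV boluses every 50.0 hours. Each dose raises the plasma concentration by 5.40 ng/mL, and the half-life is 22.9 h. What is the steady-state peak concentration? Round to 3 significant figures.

k = ln 2 / 22.9 = 0.03027 h⁻¹
Fraction remaining after one interval: e^(−kτ) = e^(−0.03027 × 50.0) = 0.2202
R = 1 / (1 − 0.2202) = 1.282
Css,max = 5.40 × 1.282 ≈ 6.92 ng/mL

6.92 ng/mL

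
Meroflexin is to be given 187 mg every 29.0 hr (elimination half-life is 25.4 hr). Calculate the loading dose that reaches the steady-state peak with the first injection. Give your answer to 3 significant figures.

k = ln 2 / 25.4 = 0.02729 hr⁻¹
Accumulation ratio R = 1 / (1 − e^(−kτ)) = 1 / (1 − e^(−0.02729×29.0)) = 1 / (1 − 0.4532) = 1.829
Loading dose = maintenance dose × R = 187 × 1.829 ≈ 342 mg

342 mg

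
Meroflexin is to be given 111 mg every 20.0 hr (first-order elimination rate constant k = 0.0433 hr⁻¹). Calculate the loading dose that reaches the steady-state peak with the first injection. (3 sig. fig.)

192 mg

Accumulation ratio R = 1 / (1 − e^(−kτ)) = 1 / (1 − e^(−0.04330×20.0)) = 1 / (1 − 0.4206) = 1.726
Loading dose = maintenance dose × R = 111 × 1.726 ≈ 192 mg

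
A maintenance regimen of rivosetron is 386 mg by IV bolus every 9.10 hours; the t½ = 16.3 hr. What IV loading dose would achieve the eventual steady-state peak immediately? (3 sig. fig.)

1200 mg

k = ln 2 / 16.3 = 0.04252 hr⁻¹
Accumulation ratio R = 1 / (1 − e^(−kτ)) = 1 / (1 − e^(−0.04252×9.10)) = 1 / (1 − 0.6791) = 3.116
Loading dose = maintenance dose × R = 386 × 3.116 ≈ 1200 mg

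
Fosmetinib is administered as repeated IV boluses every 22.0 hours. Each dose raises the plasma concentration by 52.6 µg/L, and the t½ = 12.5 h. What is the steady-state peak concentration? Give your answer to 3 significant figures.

74.6 µg/L

k = ln 2 / 12.5 = 0.05545 h⁻¹
Fraction remaining after one interval: e^(−kτ) = e^(−0.05545 × 22.0) = 0.2952
R = 1 / (1 − 0.2952) = 1.419
Css,max = 52.6 × 1.419 ≈ 74.6 µg/L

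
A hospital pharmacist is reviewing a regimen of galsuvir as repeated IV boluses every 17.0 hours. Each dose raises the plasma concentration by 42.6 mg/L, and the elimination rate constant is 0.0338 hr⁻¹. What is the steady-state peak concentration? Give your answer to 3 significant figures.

97.5 mg/L

Fraction remaining after one interval: e^(−kτ) = e^(−0.03380 × 17.0) = 0.5629
R = 1 / (1 − 0.5629) = 2.288
Css,max = 42.6 × 2.288 ≈ 97.5 mg/L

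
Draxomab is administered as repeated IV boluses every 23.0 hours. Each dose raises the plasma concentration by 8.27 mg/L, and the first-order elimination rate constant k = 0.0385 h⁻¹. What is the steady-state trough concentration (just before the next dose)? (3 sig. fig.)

Fraction remaining after one interval: e^(−kτ) = e^(−0.03850 × 23.0) = 0.4125
R = 1 / (1 − 0.4125) = 1.702
Css,max = 8.27 × 1.702 = 14.08 mg/L
Css,min = Css,max × e^(−kτ) = 14.08 × 0.4125 ≈ 5.81 mg/L

5.81 mg/L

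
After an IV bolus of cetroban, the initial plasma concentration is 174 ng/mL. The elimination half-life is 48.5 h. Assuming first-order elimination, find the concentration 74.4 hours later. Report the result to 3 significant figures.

k = ln 2 / 48.5 = 0.01429 h⁻¹
C(t) = C₀ e^(−kt) = 174 × e^(−0.01429 × 74.4) = 174 × e^(−1.063) = 174 × 0.3453 ≈ 60.1 ng/mL

60.1 ng/mL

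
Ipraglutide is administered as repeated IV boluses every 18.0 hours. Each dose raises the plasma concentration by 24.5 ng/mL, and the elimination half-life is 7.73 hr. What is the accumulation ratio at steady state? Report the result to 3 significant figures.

k = ln 2 / 7.73 = 0.08967 hr⁻¹
Fraction remaining after one interval: e^(−kτ) = e^(−0.08967 × 18.0) = 0.1991
R = 1 / (1 − 0.1991) = 1 / 0.8009 ≈ 1.25

1.25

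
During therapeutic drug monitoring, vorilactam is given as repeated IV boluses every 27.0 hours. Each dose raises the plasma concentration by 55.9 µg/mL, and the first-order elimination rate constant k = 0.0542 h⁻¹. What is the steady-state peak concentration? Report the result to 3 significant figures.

Fraction remaining after one interval: e^(−kτ) = e^(−0.05420 × 27.0) = 0.2314
R = 1 / (1 − 0.2314) = 1.301
Css,max = 55.9 × 1.301 ≈ 72.7 µg/mL

72.7 µg/mL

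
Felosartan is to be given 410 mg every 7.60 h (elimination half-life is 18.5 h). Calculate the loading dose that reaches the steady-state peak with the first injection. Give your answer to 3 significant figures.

k = ln 2 / 18.5 = 0.03747 h⁻¹
Accumulation ratio R = 1 / (1 − e^(−kτ)) = 1 / (1 − e^(−0.03747×7.60)) = 1 / (1 − 0.7522) = 4.036
Loading dose = maintenance dose × R = 410 × 4.036 ≈ 1650 mg

1650 mg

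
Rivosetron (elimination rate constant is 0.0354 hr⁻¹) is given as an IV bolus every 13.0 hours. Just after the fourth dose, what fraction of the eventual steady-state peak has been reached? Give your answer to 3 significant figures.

0.841

f_n = 1 − e^(−nkτ) = 1 − e^(−4 × 0.03540 × 13.0) = 1 − e^(−1.841) = 1 − 0.1587 ≈ 0.841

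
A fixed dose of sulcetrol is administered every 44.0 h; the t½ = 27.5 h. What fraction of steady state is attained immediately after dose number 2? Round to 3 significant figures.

k = ln 2 / 27.5 = 0.02521 h⁻¹
f_n = 1 − e^(−nkτ) = 1 − e^(−2 × 0.02521 × 44.0) = 1 − e^(−2.218) = 1 − 0.1088 ≈ 0.891

0.891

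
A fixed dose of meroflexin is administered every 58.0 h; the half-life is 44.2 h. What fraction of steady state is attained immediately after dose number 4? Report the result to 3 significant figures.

k = ln 2 / 44.2 = 0.01568 h⁻¹
f_n = 1 − e^(−nkτ) = 1 − e^(−4 × 0.01568 × 58.0) = 1 − e^(−3.638) = 1 − 0.02630 ≈ 0.974

0.974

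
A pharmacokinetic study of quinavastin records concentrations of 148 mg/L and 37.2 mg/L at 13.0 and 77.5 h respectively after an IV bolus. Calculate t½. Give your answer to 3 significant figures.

k = ln(C₁/C₂) / (t₂ − t₁) = ln(148/37.2) / (77.5 − 13.0)
  = 1.381 / 64.50 = 0.02141 h⁻¹
t½ = ln 2 / k = ln 2 / 0.02141 ≈ 32.4 hours

32.4 hours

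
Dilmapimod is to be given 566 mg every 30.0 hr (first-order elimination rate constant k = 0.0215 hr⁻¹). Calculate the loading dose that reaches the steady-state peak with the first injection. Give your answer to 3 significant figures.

1190 mg

Accumulation ratio R = 1 / (1 − e^(−kτ)) = 1 / (1 − e^(−0.02150×30.0)) = 1 / (1 − 0.5247) = 2.104
Loading dose = maintenance dose × R = 566 × 2.104 ≈ 1190 mg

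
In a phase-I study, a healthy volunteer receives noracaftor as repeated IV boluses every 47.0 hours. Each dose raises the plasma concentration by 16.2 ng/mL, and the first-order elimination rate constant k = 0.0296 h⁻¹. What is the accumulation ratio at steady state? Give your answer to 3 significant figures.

Fraction remaining after one interval: e^(−kτ) = e^(−0.02960 × 47.0) = 0.2488
R = 1 / (1 − 0.2488) = 1 / 0.7512 ≈ 1.33

1.33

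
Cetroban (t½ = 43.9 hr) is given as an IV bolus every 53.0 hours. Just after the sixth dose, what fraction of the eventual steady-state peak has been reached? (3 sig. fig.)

k = ln 2 / 43.9 = 0.01579 hr⁻¹
f_n = 1 − e^(−nkτ) = 1 − e^(−6 × 0.01579 × 53.0) = 1 − e^(−5.021) = 1 − 0.006598 ≈ 0.993

0.993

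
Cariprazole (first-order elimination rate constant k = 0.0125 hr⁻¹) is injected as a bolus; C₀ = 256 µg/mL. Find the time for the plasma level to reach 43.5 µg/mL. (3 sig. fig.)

C(t) = C₀ e^(−kt)  ⇒  t = ln(C₀/C) / k
t = ln(256/43.5) / 0.01250 = 1.772 / 0.01250 ≈ 142 hours

142 hours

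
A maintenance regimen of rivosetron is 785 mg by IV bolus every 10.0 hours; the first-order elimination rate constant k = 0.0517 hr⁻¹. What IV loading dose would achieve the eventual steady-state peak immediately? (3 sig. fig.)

Accumulation ratio R = 1 / (1 − e^(−kτ)) = 1 / (1 − e^(−0.05170×10.0)) = 1 / (1 − 0.5963) = 2.477
Loading dose = maintenance dose × R = 785 × 2.477 ≈ 1940 mg

1940 mg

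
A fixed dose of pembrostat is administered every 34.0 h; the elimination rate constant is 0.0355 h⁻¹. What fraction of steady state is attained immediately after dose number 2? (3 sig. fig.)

0.911

f_n = 1 − e^(−nkτ) = 1 − e^(−2 × 0.03550 × 34.0) = 1 − e^(−2.414) = 1 − 0.08946 ≈ 0.911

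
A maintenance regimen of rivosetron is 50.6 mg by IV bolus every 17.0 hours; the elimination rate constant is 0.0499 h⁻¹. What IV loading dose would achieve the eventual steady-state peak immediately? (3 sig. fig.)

Accumulation ratio R = 1 / (1 − e^(−kτ)) = 1 / (1 − e^(−0.04990×17.0)) = 1 / (1 − 0.4281) = 1.749
Loading dose = maintenance dose × R = 50.6 × 1.749 ≈ 88.5 mg

88.5 mg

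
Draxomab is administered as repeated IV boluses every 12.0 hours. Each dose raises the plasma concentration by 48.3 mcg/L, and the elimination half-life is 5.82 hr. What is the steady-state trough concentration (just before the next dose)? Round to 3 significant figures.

k = ln 2 / 5.82 = 0.1191 hr⁻¹
Fraction remaining after one interval: e^(−kτ) = e^(−0.1191 × 12.0) = 0.2395
R = 1 / (1 − 0.2395) = 1.315
Css,max = 48.3 × 1.315 = 63.51 mcg/L
Css,min = Css,max × e^(−kτ) = 63.51 × 0.2395 ≈ 15.2 mcg/L

15.2 mcg/L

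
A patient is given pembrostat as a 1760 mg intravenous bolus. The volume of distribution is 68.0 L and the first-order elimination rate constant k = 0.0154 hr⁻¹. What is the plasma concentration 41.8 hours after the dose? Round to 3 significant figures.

13.6 µg/mL

C₀ = dose / V = 1760 / 68.0 = 25.88 µg/mL
C(t) = C₀ e^(−kt) = 25.88 × e^(−0.01540 × 41.8) = 25.88 × e^(−0.6437) = 25.88 × 0.5253 ≈ 13.6 µg/mL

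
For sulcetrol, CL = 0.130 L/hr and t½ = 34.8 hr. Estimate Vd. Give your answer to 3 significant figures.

k = ln 2 / t½ = ln 2 / 34.8 = 0.01992 hr⁻¹
V = CL / k = 0.130 / 0.01992 ≈ 6.53 L

6.53 L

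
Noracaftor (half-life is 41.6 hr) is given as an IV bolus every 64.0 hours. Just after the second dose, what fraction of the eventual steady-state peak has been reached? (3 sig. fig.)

0.881

k = ln 2 / 41.6 = 0.01666 hr⁻¹
f_n = 1 − e^(−nkτ) = 1 − e^(−2 × 0.01666 × 64.0) = 1 − e^(−2.133) = 1 − 0.1185 ≈ 0.881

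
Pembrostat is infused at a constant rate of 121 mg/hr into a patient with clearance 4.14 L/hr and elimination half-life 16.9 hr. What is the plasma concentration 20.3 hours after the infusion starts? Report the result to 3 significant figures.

16.5 µg/mL

Css = rate / CL = 121 / 4.14 = 29.23 µg/mL
k = ln 2 / 16.9 = 0.04101 hr⁻¹
C(t) = Css (1 − e^(−kt)) = 29.23 × (1 − e^(−0.8326)) = 29.23 × 0.5651 ≈ 16.5 µg/mL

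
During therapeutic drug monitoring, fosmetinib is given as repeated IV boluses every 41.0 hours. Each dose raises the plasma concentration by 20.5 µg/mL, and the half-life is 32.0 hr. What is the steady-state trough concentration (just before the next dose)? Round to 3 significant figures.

k = ln 2 / 32.0 = 0.02166 hr⁻¹
Fraction remaining after one interval: e^(−kτ) = e^(−0.02166 × 41.0) = 0.4114
R = 1 / (1 − 0.4114) = 1.699
Css,max = 20.5 × 1.699 = 34.83 µg/mL
Css,min = Css,max × e^(−kτ) = 34.83 × 0.4114 ≈ 14.3 µg/mL

14.3 µg/mL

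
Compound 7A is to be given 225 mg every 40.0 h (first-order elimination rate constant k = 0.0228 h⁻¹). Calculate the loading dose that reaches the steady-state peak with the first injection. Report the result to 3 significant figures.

Accumulation ratio R = 1 / (1 − e^(−kτ)) = 1 / (1 − e^(−0.02280×40.0)) = 1 / (1 − 0.4017) = 1.671
Loading dose = maintenance dose × R = 225 × 1.671 ≈ 376 mg

376 mg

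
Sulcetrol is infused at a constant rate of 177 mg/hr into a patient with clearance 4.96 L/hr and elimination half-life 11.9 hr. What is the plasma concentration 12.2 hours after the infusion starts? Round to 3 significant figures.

18.2 µg/mL

Css = rate / CL = 177 / 4.96 = 35.69 µg/mL
k = ln 2 / 11.9 = 0.05825 hr⁻¹
C(t) = Css (1 − e^(−kt)) = 35.69 × (1 − e^(−0.7106)) = 35.69 × 0.5087 ≈ 18.2 µg/mL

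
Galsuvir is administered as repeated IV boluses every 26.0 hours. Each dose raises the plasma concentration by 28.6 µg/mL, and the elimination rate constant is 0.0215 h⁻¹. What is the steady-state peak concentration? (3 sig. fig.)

Fraction remaining after one interval: e^(−kτ) = e^(−0.02150 × 26.0) = 0.5718
R = 1 / (1 − 0.5718) = 2.335
Css,max = 28.6 × 2.335 ≈ 66.8 µg/mL

66.8 µg/mL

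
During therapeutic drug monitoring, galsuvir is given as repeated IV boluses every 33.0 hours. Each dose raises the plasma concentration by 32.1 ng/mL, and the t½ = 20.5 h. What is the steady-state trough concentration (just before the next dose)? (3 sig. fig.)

k = ln 2 / 20.5 = 0.03381 h⁻¹
Fraction remaining after one interval: e^(−kτ) = e^(−0.03381 × 33.0) = 0.3277
R = 1 / (1 − 0.3277) = 1.487
Css,max = 32.1 × 1.487 = 47.74 ng/mL
Css,min = Css,max × e^(−kτ) = 47.74 × 0.3277 ≈ 15.6 ng/mL

15.6 ng/mL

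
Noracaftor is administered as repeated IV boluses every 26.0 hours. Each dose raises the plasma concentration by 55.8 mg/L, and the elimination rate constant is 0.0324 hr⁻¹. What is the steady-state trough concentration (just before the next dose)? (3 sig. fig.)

Fraction remaining after one interval: e^(−kτ) = e^(−0.03240 × 26.0) = 0.4307
R = 1 / (1 − 0.4307) = 1.756
Css,max = 55.8 × 1.756 = 98.01 mg/L
Css,min = Css,max × e^(−kτ) = 98.01 × 0.4307 ≈ 42.2 mg/L

42.2 mg/L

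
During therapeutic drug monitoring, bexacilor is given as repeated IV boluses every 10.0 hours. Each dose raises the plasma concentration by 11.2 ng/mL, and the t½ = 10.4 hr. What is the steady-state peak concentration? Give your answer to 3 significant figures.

k = ln 2 / 10.4 = 0.06665 hr⁻¹
Fraction remaining after one interval: e^(−kτ) = e^(−0.06665 × 10.0) = 0.5135
R = 1 / (1 − 0.5135) = 2.056
Css,max = 11.2 × 2.056 ≈ 23.0 ng/mL

23.0 ng/mL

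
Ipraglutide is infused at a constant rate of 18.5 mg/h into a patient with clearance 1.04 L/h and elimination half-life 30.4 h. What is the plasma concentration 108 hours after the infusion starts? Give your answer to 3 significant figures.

Css = rate / CL = 18.5 / 1.04 = 17.79 mg/L
k = ln 2 / 30.4 = 0.02280 h⁻¹
C(t) = Css (1 − e^(−kt)) = 17.79 × (1 − e^(−2.462)) = 17.79 × 0.9148 ≈ 16.3 mg/L

16.3 mg/L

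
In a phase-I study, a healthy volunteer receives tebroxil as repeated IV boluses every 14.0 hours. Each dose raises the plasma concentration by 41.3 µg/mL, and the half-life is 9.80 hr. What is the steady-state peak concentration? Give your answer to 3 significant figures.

65.7 µg/mL

k = ln 2 / 9.80 = 0.07073 hr⁻¹
Fraction remaining after one interval: e^(−kτ) = e^(−0.07073 × 14.0) = 0.3715
R = 1 / (1 − 0.3715) = 1.591
Css,max = 41.3 × 1.591 ≈ 65.7 µg/mL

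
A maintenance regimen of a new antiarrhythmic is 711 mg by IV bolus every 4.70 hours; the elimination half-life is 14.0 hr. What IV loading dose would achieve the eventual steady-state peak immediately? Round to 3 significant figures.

k = ln 2 / 14.0 = 0.04951 hr⁻¹
Accumulation ratio R = 1 / (1 − e^(−kτ)) = 1 / (1 − e^(−0.04951×4.70)) = 1 / (1 − 0.7924) = 4.817
Loading dose = maintenance dose × R = 711 × 4.817 ≈ 3420 mg

3420 mg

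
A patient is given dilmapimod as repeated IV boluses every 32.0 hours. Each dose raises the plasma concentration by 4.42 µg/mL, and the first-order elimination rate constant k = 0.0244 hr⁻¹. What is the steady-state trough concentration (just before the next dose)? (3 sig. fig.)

Fraction remaining after one interval: e^(−kτ) = e^(−0.02440 × 32.0) = 0.4580
R = 1 / (1 − 0.4580) = 1.845
Css,max = 4.42 × 1.845 = 8.156 µg/mL
Css,min = Css,max × e^(−kτ) = 8.156 × 0.4580 ≈ 3.74 µg/mL

3.74 µg/mL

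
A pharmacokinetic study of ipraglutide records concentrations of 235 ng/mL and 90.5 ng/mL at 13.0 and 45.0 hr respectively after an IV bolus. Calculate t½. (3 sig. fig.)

k = ln(C₁/C₂) / (t₂ − t₁) = ln(235/90.5) / (45.0 − 13.0)
  = 0.9542 / 32.00 = 0.02982 hr⁻¹
t½ = ln 2 / k = ln 2 / 0.02982 ≈ 23.2 hours

23.2 hours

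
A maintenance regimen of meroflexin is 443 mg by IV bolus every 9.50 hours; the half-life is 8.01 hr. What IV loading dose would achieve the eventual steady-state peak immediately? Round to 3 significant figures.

k = ln 2 / 8.01 = 0.08654 hr⁻¹
Accumulation ratio R = 1 / (1 − e^(−kτ)) = 1 / (1 − e^(−0.08654×9.50)) = 1 / (1 − 0.4395) = 1.784
Loading dose = maintenance dose × R = 443 × 1.784 ≈ 790 mg

790 mg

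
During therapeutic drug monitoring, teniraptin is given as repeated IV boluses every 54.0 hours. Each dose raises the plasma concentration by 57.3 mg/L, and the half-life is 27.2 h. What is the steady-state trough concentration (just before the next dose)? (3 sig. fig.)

k = ln 2 / 27.2 = 0.02548 h⁻¹
Fraction remaining after one interval: e^(−kτ) = e^(−0.02548 × 54.0) = 0.2526
R = 1 / (1 − 0.2526) = 1.338
Css,max = 57.3 × 1.338 = 76.66 mg/L
Css,min = Css,max × e^(−kτ) = 76.66 × 0.2526 ≈ 19.4 mg/L

19.4 mg/L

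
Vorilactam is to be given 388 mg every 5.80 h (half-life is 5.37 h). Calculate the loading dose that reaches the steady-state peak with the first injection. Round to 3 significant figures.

k = ln 2 / 5.37 = 0.1291 h⁻¹
Accumulation ratio R = 1 / (1 − e^(−kτ)) = 1 / (1 − e^(−0.1291×5.80)) = 1 / (1 − 0.4730) = 1.898
Loading dose = maintenance dose × R = 388 × 1.898 ≈ 736 mg

736 mg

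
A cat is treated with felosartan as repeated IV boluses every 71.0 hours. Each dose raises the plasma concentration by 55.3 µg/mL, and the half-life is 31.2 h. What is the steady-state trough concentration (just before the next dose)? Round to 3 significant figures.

k = ln 2 / 31.2 = 0.02222 h⁻¹
Fraction remaining after one interval: e^(−kτ) = e^(−0.02222 × 71.0) = 0.2065
R = 1 / (1 − 0.2065) = 1.260
Css,max = 55.3 × 1.260 = 69.69 µg/mL
Css,min = Css,max × e^(−kτ) = 69.69 × 0.2065 ≈ 14.4 µg/mL

14.4 µg/mL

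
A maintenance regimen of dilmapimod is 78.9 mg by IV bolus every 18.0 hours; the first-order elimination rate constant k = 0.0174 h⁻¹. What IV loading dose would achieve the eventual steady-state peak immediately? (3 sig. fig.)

293 mg

Accumulation ratio R = 1 / (1 − e^(−kτ)) = 1 / (1 − e^(−0.01740×18.0)) = 1 / (1 − 0.7311) = 3.719
Loading dose = maintenance dose × R = 78.9 × 3.719 ≈ 293 mg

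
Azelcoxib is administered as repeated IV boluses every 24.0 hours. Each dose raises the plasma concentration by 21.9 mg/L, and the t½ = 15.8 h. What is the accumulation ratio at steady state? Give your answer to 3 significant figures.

1.54

k = ln 2 / 15.8 = 0.04387 h⁻¹
Fraction remaining after one interval: e^(−kτ) = e^(−0.04387 × 24.0) = 0.3489
R = 1 / (1 − 0.3489) = 1 / 0.6511 ≈ 1.54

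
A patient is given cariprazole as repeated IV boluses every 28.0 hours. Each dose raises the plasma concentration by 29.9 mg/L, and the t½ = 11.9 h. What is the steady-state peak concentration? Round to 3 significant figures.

k = ln 2 / 11.9 = 0.05825 h⁻¹
Fraction remaining after one interval: e^(−kτ) = e^(−0.05825 × 28.0) = 0.1957
R = 1 / (1 − 0.1957) = 1.243
Css,max = 29.9 × 1.243 ≈ 37.2 mg/L

37.2 mg/L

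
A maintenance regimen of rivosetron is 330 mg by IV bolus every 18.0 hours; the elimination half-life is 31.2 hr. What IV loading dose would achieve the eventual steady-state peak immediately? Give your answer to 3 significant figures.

1000 mg

k = ln 2 / 31.2 = 0.02222 hr⁻¹
Accumulation ratio R = 1 / (1 − e^(−kτ)) = 1 / (1 − e^(−0.02222×18.0)) = 1 / (1 − 0.6704) = 3.034
Loading dose = maintenance dose × R = 330 × 3.034 ≈ 1000 mg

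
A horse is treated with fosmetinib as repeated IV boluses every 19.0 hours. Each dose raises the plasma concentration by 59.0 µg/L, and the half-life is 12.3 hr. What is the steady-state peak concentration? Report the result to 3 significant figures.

89.8 µg/L

k = ln 2 / 12.3 = 0.05635 hr⁻¹
Fraction remaining after one interval: e^(−kτ) = e^(−0.05635 × 19.0) = 0.3428
R = 1 / (1 − 0.3428) = 1.522
Css,max = 59.0 × 1.522 ≈ 89.8 µg/L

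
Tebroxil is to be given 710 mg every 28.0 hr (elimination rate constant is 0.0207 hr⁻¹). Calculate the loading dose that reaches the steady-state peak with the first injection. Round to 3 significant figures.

Accumulation ratio R = 1 / (1 − e^(−kτ)) = 1 / (1 − e^(−0.02070×28.0)) = 1 / (1 − 0.5601) = 2.273
Loading dose = maintenance dose × R = 710 × 2.273 ≈ 1610 mg

1610 mg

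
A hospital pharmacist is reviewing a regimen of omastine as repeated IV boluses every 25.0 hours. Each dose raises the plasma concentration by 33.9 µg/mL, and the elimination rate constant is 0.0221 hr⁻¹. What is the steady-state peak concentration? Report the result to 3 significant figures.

79.9 µg/mL

Fraction remaining after one interval: e^(−kτ) = e^(−0.02210 × 25.0) = 0.5755
R = 1 / (1 − 0.5755) = 2.356
Css,max = 33.9 × 2.356 ≈ 79.9 µg/mL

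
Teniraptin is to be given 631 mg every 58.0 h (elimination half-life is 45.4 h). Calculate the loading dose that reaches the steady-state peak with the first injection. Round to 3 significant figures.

k = ln 2 / 45.4 = 0.01527 h⁻¹
Accumulation ratio R = 1 / (1 − e^(−kτ)) = 1 / (1 − e^(−0.01527×58.0)) = 1 / (1 − 0.4125) = 1.702
Loading dose = maintenance dose × R = 631 × 1.702 ≈ 1070 mg

1070 mg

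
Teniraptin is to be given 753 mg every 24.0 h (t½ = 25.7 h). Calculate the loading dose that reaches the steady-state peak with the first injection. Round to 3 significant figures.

1580 mg

k = ln 2 / 25.7 = 0.02697 h⁻¹
Accumulation ratio R = 1 / (1 − e^(−kτ)) = 1 / (1 − e^(−0.02697×24.0)) = 1 / (1 − 0.5235) = 2.098
Loading dose = maintenance dose × R = 753 × 2.098 ≈ 1580 mg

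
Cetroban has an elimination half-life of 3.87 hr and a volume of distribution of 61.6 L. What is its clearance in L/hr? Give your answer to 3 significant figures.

11.0 L/hr

k = ln 2 / t½ = ln 2 / 3.87 = 0.1791 hr⁻¹
CL = k · V = 0.1791 × 61.6 ≈ 11.0 L/hr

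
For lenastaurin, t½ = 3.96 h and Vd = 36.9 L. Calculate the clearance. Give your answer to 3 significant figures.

6.46 L/h

k = ln 2 / t½ = ln 2 / 3.96 = 0.1750 h⁻¹
CL = k · V = 0.1750 × 36.9 ≈ 6.46 L/h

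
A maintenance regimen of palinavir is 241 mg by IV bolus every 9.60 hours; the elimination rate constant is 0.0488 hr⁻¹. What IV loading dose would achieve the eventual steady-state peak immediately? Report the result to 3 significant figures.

644 mg

Accumulation ratio R = 1 / (1 − e^(−kτ)) = 1 / (1 − e^(−0.04880×9.60)) = 1 / (1 − 0.6260) = 2.673
Loading dose = maintenance dose × R = 241 × 2.673 ≈ 644 mg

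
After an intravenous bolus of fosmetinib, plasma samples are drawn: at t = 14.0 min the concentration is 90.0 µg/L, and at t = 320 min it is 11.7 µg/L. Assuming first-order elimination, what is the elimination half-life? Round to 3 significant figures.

k = ln(C₁/C₂) / (t₂ − t₁) = ln(90.0/11.7) / (320 − 14.0)
  = 2.040 / 306.0 = 0.006667 min⁻¹
t½ = ln 2 / k = ln 2 / 0.006667 ≈ 104 minutes

104 minutes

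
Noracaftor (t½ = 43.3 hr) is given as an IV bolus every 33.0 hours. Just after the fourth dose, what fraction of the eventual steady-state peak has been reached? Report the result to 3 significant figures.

k = ln 2 / 43.3 = 0.01601 hr⁻¹
f_n = 1 − e^(−nkτ) = 1 − e^(−4 × 0.01601 × 33.0) = 1 − e^(−2.113) = 1 − 0.1209 ≈ 0.879

0.879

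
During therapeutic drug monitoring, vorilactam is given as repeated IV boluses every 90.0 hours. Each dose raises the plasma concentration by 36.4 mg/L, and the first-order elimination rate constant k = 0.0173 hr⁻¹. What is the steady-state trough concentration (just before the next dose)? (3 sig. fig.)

Fraction remaining after one interval: e^(−kτ) = e^(−0.01730 × 90.0) = 0.2108
R = 1 / (1 − 0.2108) = 1.267
Css,max = 36.4 × 1.267 = 46.12 mg/L
Css,min = Css,max × e^(−kτ) = 46.12 × 0.2108 ≈ 9.72 mg/L

9.72 mg/L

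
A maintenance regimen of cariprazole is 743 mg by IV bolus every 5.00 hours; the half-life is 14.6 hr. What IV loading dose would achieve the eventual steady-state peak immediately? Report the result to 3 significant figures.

k = ln 2 / 14.6 = 0.04748 hr⁻¹
Accumulation ratio R = 1 / (1 − e^(−kτ)) = 1 / (1 − e^(−0.04748×5.00)) = 1 / (1 − 0.7887) = 4.732
Loading dose = maintenance dose × R = 743 × 4.732 ≈ 3520 mg

3520 mg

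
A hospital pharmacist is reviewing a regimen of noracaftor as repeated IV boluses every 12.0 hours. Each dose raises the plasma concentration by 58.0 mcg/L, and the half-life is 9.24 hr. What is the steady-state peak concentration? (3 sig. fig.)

k = ln 2 / 9.24 = 0.07502 hr⁻¹
Fraction remaining after one interval: e^(−kτ) = e^(−0.07502 × 12.0) = 0.4065
R = 1 / (1 − 0.4065) = 1.685
Css,max = 58.0 × 1.685 ≈ 97.7 mcg/L

97.7 mcg/L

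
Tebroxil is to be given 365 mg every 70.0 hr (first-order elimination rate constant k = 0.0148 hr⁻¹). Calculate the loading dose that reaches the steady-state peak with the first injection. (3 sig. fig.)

Accumulation ratio R = 1 / (1 − e^(−kτ)) = 1 / (1 − e^(−0.01480×70.0)) = 1 / (1 − 0.3549) = 1.550
Loading dose = maintenance dose × R = 365 × 1.550 ≈ 566 mg

566 mg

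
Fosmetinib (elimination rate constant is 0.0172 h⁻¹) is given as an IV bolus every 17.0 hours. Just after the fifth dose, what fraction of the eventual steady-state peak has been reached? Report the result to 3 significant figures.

f_n = 1 − e^(−nkτ) = 1 − e^(−5 × 0.01720 × 17.0) = 1 − e^(−1.462) = 1 − 0.2318 ≈ 0.768

0.768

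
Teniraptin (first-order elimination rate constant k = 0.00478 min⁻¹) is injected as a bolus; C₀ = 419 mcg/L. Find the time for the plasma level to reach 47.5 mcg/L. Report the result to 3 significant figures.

455 minutes

C(t) = C₀ e^(−kt)  ⇒  t = ln(C₀/C) / k
t = ln(419/47.5) / 0.004780 = 2.177 / 0.004780 ≈ 455 minutes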